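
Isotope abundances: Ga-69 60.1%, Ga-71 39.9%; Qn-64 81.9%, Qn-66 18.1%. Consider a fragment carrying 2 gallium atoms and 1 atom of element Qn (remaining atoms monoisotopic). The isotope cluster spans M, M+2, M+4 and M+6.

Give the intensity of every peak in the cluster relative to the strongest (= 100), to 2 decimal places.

64.57 : 100.00 : 47.40 : 6.29

Gallium pattern (n=2): 0.361201 : 0.479598 : 0.159201
Element Qn pattern (n=1): 0.8190 : 0.1810
Convolve the two distributions (both contribute in 2-u steps):
  M: 0.361201×0.8190 = 0.295824
  M+2: 0.361201×0.1810 + 0.479598×0.8190 = 0.458168
  M+4: 0.479598×0.1810 + 0.159201×0.8190 = 0.217193
  M+6: 0.159201×0.1810 = 0.028815
Scale to base peak (0.458168) = 100: 64.57 : 100.00 : 47.40 : 6.29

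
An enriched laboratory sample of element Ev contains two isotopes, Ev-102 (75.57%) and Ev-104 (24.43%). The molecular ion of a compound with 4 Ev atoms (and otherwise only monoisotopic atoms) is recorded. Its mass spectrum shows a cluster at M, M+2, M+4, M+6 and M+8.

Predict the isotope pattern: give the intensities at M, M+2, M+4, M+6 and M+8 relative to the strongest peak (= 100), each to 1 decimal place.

Each Ev atom is independently Ev-102 (p = 0.7557) or Ev-104 (q = 0.2443); the cluster is the binomial expansion (p + q)^4.
P(M) = 0.7557^4 = 0.326135
P(M+2) = 4 × 0.7557^3 × 0.2443^1 = 0.421727
P(M+4) = 6 × 0.7557^2 × 0.2443^2 = 0.204502
P(M+6) = 4 × 0.7557^1 × 0.2443^3 = 0.044074
P(M+8) = 0.2443^4 = 0.003562
The M+2 peak is largest (0.421727); scaling to 100 gives 77.3 : 100.0 : 48.5 : 10.5 : 0.8.

77.3 : 100.0 : 48.5 : 10.5 : 0.8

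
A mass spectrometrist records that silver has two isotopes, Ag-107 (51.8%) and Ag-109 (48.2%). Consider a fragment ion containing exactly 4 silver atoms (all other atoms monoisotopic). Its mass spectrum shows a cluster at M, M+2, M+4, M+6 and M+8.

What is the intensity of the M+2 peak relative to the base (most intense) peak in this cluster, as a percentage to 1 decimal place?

71.6%

Term probabilities: M 0.0720, M+2 0.2680, M+4 0.3740, M+6 0.2320, M+8 0.0540. Base peak = M+4.
P(M+4) = C(4,2) × 0.518^2 × 0.482^2 = 6 × 0.268324 × 0.232324 = 0.374029 (base)
P(M+2) = C(4,1) × 0.518^3 × 0.482^1 = 4 × 0.13899183 × 0.4820 = 0.267976
Relative intensity = 0.267976 / 0.374029 × 100 = 71.6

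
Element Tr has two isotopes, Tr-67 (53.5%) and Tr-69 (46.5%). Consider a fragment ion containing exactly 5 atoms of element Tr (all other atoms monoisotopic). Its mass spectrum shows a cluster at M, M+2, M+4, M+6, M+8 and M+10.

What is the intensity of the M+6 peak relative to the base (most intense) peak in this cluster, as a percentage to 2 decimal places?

86.92%

Binomial terms of (0.535 + 0.465)^5: M 0.0438, M+2 0.1905, M+4 0.3311, M+6 0.2878, M+8 0.1251, M+10 0.0217 → M+4 is the base peak.
P(M+4) = C(5,2) × 0.535^3 × 0.465^2 = 10 × 0.15313038 × 0.216225 = 0.331106 (base)
P(M+6) = C(5,3) × 0.535^2 × 0.465^3 = 10 × 0.286225 × 0.10054462 = 0.287784
Relative intensity = 0.287784 / 0.331106 × 100 = 86.92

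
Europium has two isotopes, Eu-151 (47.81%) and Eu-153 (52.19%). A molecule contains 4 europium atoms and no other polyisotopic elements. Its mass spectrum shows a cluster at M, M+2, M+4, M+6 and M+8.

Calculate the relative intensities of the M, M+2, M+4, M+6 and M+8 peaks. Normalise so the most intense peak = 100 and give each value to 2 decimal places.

Expanding (0.4781 + 0.5219)^4:
P(M) = 0.4781^4 = 0.052249
P(M+2) = 4 × 0.4781^3 × 0.5219^1 = 0.228141
P(M+4) = 6 × 0.4781^2 × 0.5219^2 = 0.373563
P(M+6) = 4 × 0.4781^1 × 0.5219^3 = 0.271857
P(M+8) = 0.5219^4 = 0.074191
The M+4 peak is largest (0.373563); scaling to 100 gives 13.99 : 61.07 : 100.00 : 72.77 : 19.86.

13.99 : 61.07 : 100.00 : 72.77 : 19.86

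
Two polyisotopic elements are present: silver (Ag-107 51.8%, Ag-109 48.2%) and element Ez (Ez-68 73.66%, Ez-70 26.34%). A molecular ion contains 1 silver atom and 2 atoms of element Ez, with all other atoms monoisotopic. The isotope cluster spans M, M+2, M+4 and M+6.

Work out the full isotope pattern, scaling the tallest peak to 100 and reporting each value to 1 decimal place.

Silver pattern (n=1): 0.5180 : 0.4820
Element Ez pattern (n=2): 0.54257956 : 0.38804088 : 0.06937956
Convolve the two distributions (both contribute in 2-u steps):
  M: 0.5180×0.54257956 = 0.281056
  M+2: 0.5180×0.38804088 + 0.4820×0.54257956 = 0.462529
  M+4: 0.5180×0.06937956 + 0.4820×0.38804088 = 0.222974
  M+6: 0.4820×0.06937956 = 0.033441
Scale to base peak (0.462529) = 100: 60.8 : 100.0 : 48.2 : 7.2

60.8 : 100.0 : 48.2 : 7.2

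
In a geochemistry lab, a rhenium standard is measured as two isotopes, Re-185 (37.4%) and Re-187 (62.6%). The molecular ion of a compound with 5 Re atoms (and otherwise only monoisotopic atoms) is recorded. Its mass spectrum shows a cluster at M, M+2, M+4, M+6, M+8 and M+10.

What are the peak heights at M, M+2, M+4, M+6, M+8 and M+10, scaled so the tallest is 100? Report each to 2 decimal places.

2.13 : 17.85 : 59.74 : 100.00 : 83.69 : 28.02

Expanding (0.374 + 0.626)^5:
P(M) = 0.374^5 = 0.007317
P(M+2) = 5 × 0.374^4 × 0.626^1 = 0.061239
P(M+4) = 10 × 0.374^3 × 0.626^2 = 0.205005
P(M+6) = 10 × 0.374^2 × 0.626^3 = 0.343136
P(M+8) = 5 × 0.374^1 × 0.626^4 = 0.287170
P(M+10) = 0.626^5 = 0.096133
The M+6 peak is largest (0.343136); scaling to 100 gives 2.13 : 17.85 : 59.74 : 100.00 : 83.69 : 28.02.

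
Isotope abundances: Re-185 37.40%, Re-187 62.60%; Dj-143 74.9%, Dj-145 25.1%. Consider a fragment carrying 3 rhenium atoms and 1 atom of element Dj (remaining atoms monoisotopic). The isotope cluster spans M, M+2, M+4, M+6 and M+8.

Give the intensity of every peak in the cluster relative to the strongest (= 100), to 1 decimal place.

Rhenium pattern (n=3): 0.05231362 : 0.26268713 : 0.43968487 : 0.24531438
Element Dj pattern (n=1): 0.7490 : 0.2510
Convolve the two distributions (both contribute in 2-u steps):
  M: 0.05231362×0.7490 = 0.039183
  M+2: 0.05231362×0.2510 + 0.26268713×0.7490 = 0.209883
  M+4: 0.26268713×0.2510 + 0.43968487×0.7490 = 0.395258
  M+6: 0.43968487×0.2510 + 0.24531438×0.7490 = 0.294101
  M+8: 0.24531438×0.2510 = 0.061574
Scale to base peak (0.395258) = 100: 9.9 : 53.1 : 100.0 : 74.4 : 15.6

9.9 : 53.1 : 100.0 : 74.4 : 15.6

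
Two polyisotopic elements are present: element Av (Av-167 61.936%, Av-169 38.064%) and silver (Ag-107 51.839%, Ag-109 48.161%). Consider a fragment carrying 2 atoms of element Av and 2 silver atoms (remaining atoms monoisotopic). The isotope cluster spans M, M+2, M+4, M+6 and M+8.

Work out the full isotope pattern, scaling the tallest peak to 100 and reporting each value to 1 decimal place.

Element Av pattern (n=2): 0.38360681 : 0.47150638 : 0.14488681
Silver pattern (n=2): 0.26872819 : 0.49932362 : 0.23194819
Convolve the two distributions (both contribute in 2-u steps):
  M: 0.38360681×0.26872819 = 0.103086
  M+2: 0.38360681×0.49932362 + 0.47150638×0.26872819 = 0.318251
  M+4: 0.38360681×0.23194819 + 0.47150638×0.49932362 + 0.14488681×0.26872819 = 0.363346
  M+6: 0.47150638×0.23194819 + 0.14488681×0.49932362 = 0.181710
  M+8: 0.14488681×0.23194819 = 0.033606
Scale to base peak (0.363346) = 100: 28.4 : 87.6 : 100.0 : 50.0 : 9.2

28.4 : 87.6 : 100.0 : 50.0 : 9.2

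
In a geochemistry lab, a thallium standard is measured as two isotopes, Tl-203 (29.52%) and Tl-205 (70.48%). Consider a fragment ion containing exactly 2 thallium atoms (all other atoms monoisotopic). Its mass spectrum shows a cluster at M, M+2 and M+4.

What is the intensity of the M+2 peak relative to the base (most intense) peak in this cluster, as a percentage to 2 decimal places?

83.77%

Term probabilities: M 0.0871, M+2 0.4161, M+4 0.4967. Base peak = M+4.
P(M+4) = C(2,2) × 0.2952^0 × 0.7048^2 = 1 × 1.0000 × 0.49674304 = 0.496743 (base)
P(M+2) = C(2,1) × 0.2952^1 × 0.7048^1 = 2 × 0.2952 × 0.7048 = 0.416114
Relative intensity = 0.416114 / 0.496743 × 100 = 83.77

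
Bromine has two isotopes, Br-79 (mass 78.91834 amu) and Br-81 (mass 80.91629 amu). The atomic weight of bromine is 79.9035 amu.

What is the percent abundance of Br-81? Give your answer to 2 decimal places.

Let x be the fractional abundance of Br-79; then Br-81 has abundance 1 − x.
78.91834·x + 80.91629·(1 − x) = 79.9035
(78.91834 − 80.91629)·x = 79.9035 − 80.91629
x = -1.01279 / -1.99795 = 0.50691 → 50.69% Br-79, 49.31% Br-81.

49.31%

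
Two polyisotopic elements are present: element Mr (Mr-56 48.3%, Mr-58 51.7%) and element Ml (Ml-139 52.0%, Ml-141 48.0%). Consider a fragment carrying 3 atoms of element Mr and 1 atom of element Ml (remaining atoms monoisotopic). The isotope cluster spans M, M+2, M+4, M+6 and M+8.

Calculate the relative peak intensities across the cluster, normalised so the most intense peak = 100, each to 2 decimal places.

15.62 : 64.58 : 100.00 : 68.72 : 17.68

Element Mr pattern (n=3): 0.11267859 : 0.36183124 : 0.38730176 : 0.13818841
Element Ml pattern (n=1): 0.5200 : 0.4800
Convolve the two distributions (both contribute in 2-u steps):
  M: 0.11267859×0.5200 = 0.058593
  M+2: 0.11267859×0.4800 + 0.36183124×0.5200 = 0.242238
  M+4: 0.36183124×0.4800 + 0.38730176×0.5200 = 0.375076
  M+6: 0.38730176×0.4800 + 0.13818841×0.5200 = 0.257763
  M+8: 0.13818841×0.4800 = 0.066330
Scale to base peak (0.375076) = 100: 15.62 : 64.58 : 100.00 : 68.72 : 17.68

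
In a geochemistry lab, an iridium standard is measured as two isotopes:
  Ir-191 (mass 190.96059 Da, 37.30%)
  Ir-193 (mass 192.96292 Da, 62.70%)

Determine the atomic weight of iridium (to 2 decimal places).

Weight each isotope mass by its fractional abundance: 0.3730 × 190.96059 + 0.6270 × 192.96292
= 71.228300 + 120.987751 = 192.216051 Da

192.22 Da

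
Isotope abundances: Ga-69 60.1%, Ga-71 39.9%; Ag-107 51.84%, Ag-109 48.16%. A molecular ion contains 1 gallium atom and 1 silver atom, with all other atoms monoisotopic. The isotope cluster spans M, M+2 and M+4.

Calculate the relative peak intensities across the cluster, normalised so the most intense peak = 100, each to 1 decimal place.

Gallium pattern (n=1): 0.6010 : 0.3990
Silver pattern (n=1): 0.5184 : 0.4816
Convolve the two distributions (both contribute in 2-u steps):
  M: 0.6010×0.5184 = 0.311558
  M+2: 0.6010×0.4816 + 0.3990×0.5184 = 0.496283
  M+4: 0.3990×0.4816 = 0.192158
Scale to base peak (0.496283) = 100: 62.8 : 100.0 : 38.7

62.8 : 100.0 : 38.7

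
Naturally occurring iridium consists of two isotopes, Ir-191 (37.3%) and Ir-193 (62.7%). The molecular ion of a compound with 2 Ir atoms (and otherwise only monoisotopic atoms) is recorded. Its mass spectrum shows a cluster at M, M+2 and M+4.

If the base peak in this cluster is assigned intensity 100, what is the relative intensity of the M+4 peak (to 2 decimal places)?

Term probabilities: M 0.1391, M+2 0.4677, M+4 0.3931. Base peak = M+2.
P(M+2) = C(2,1) × 0.373^1 × 0.627^1 = 2 × 0.3730 × 0.6270 = 0.467742 (base)
P(M+4) = C(2,2) × 0.373^0 × 0.627^2 = 1 × 1.0000 × 0.393129 = 0.393129
Relative intensity = 0.393129 / 0.467742 × 100 = 84.05

84.05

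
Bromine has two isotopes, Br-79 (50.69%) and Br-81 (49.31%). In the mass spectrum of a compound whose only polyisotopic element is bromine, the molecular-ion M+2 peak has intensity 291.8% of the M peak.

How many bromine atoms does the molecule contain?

The M+2/M ratio from n Br atoms is n · q/p = n · 0.4931/0.5069.
n = 2.918 × 0.5069/0.4931 = 3.00 ≈ 3

3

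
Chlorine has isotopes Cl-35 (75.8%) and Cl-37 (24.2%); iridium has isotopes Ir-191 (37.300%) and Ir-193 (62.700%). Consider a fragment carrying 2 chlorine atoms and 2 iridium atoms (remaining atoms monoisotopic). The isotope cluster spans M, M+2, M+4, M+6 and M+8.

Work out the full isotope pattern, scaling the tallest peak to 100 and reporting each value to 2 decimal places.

19.71 : 78.84 : 100.00 : 42.31 : 5.68

Chlorine pattern (n=2): 0.574564 : 0.366872 : 0.058564
Iridium pattern (n=2): 0.139129 : 0.467742 : 0.393129
Convolve the two distributions (both contribute in 2-u steps):
  M: 0.574564×0.139129 = 0.079939
  M+2: 0.574564×0.467742 + 0.366872×0.139129 = 0.319790
  M+4: 0.574564×0.393129 + 0.366872×0.467742 + 0.058564×0.139129 = 0.405627
  M+6: 0.366872×0.393129 + 0.058564×0.467742 = 0.171621
  M+8: 0.058564×0.393129 = 0.023023
Scale to base peak (0.405627) = 100: 19.71 : 78.84 : 100.00 : 42.31 : 5.68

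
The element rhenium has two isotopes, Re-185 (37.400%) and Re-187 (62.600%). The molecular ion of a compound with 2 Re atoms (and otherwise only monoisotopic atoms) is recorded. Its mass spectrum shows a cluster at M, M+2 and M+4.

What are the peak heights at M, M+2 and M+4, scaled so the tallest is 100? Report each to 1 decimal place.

29.9 : 100.0 : 83.7

Expanding (0.37400 + 0.62600)^2:
P(M) = 0.37400^2 = 0.139876
P(M+2) = 2 × 0.37400^1 × 0.62600^1 = 0.468248
P(M+4) = 0.62600^2 = 0.391876
The M+2 peak is largest (0.468248); scaling to 100 gives 29.9 : 100.0 : 83.7.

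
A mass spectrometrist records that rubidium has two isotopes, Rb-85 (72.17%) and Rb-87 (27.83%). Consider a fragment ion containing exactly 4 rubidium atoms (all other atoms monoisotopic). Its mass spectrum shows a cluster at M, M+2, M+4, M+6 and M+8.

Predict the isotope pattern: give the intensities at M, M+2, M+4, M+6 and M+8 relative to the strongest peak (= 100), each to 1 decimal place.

64.8 : 100.0 : 57.8 : 14.9 : 1.4

The 4 Rb atoms are independent, so intensities follow the terms of (0.7217 + 0.2783)^4.
P(M) = 0.7217^4 = 0.271286
P(M+2) = 4 × 0.7217^3 × 0.2783^1 = 0.418450
P(M+4) = 6 × 0.7217^2 × 0.2783^2 = 0.242042
P(M+6) = 4 × 0.7217^1 × 0.2783^3 = 0.062224
P(M+8) = 0.2783^4 = 0.005999
The M+2 peak is largest (0.418450); scaling to 100 gives 64.8 : 100.0 : 57.8 : 14.9 : 1.4.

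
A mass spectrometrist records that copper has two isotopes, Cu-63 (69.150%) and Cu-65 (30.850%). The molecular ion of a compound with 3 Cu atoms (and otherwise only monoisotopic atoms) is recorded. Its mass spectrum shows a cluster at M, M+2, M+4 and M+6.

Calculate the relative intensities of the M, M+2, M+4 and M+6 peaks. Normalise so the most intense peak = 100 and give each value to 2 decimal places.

74.72 : 100.00 : 44.61 : 6.63

Expanding (0.69150 + 0.30850)^3:
P(M) = 0.69150^3 = 0.330656
P(M+2) = 3 × 0.69150^2 × 0.30850^1 = 0.442548
P(M+4) = 3 × 0.69150^1 × 0.30850^2 = 0.197435
P(M+6) = 0.30850^3 = 0.029361
The M+2 peak is largest (0.442548); scaling to 100 gives 74.72 : 100.00 : 44.61 : 6.63.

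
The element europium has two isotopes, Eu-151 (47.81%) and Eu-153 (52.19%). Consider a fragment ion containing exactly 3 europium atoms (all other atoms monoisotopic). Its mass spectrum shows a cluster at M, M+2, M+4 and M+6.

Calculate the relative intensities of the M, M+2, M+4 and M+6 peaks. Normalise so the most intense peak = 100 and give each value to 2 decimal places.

Each Eu atom is independently Eu-151 (p = 0.4781) or Eu-153 (q = 0.5219); the cluster is the binomial expansion (p + q)^3.
P(M) = 0.4781^3 = 0.109284
P(M+2) = 3 × 0.4781^2 × 0.5219^1 = 0.357887
P(M+4) = 3 × 0.4781^1 × 0.5219^2 = 0.390674
P(M+6) = 0.5219^3 = 0.142155
The M+4 peak is largest (0.390674); scaling to 100 gives 27.97 : 91.61 : 100.00 : 36.39.

27.97 : 91.61 : 100.00 : 36.39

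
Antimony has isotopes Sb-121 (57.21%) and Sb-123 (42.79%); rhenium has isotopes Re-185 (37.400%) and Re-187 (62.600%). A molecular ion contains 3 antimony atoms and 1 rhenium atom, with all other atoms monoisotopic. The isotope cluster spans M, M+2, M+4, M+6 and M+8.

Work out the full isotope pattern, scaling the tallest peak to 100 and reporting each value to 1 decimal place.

Antimony pattern (n=3): 0.18724742 : 0.42015297 : 0.3142518 : 0.07834781
Rhenium pattern (n=1): 0.3740 : 0.6260
Convolve the two distributions (both contribute in 2-u steps):
  M: 0.18724742×0.3740 = 0.070031
  M+2: 0.18724742×0.6260 + 0.42015297×0.3740 = 0.274354
  M+4: 0.42015297×0.6260 + 0.3142518×0.3740 = 0.380546
  M+6: 0.3142518×0.6260 + 0.07834781×0.3740 = 0.226024
  M+8: 0.07834781×0.6260 = 0.049046
Scale to base peak (0.380546) = 100: 18.4 : 72.1 : 100.0 : 59.4 : 12.9

18.4 : 72.1 : 100.0 : 59.4 : 12.9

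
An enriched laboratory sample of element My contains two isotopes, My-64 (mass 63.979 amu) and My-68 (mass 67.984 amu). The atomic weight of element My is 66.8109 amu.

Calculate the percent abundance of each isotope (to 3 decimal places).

My-64: 29.291%, My-68: 70.709%

Let x be the fractional abundance of My-64; then My-68 has abundance 1 − x.
63.979·x + 67.984·(1 − x) = 66.8109
(63.979 − 67.984)·x = 66.8109 − 67.984
x = -1.1731 / -4.005 = 0.29291 → 29.291% My-64, 70.709% My-68.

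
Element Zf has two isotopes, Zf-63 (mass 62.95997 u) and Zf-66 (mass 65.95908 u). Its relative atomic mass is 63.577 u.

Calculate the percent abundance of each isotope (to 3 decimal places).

With x = fraction of Zf-63 (so Zf-66 is 1 − x):
62.95997·x + 65.95908·(1 − x) = 63.577
(62.95997 − 65.95908)·x = 63.577 − 65.95908
x = -2.38208 / -2.99911 = 0.79426 → 79.426% Zf-63, 20.574% Zf-66.

Zf-63: 79.426%, Zf-66: 20.574%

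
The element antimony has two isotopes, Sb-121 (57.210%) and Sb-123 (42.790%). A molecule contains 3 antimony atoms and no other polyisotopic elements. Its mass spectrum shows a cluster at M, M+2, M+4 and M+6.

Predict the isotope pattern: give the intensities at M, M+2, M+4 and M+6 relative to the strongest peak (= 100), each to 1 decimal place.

44.6 : 100.0 : 74.8 : 18.6

Each Sb atom is independently Sb-121 (p = 0.57210) or Sb-123 (q = 0.42790); the cluster is the binomial expansion (p + q)^3.
P(M) = 0.57210^3 = 0.187247
P(M+2) = 3 × 0.57210^2 × 0.42790^1 = 0.420153
P(M+4) = 3 × 0.57210^1 × 0.42790^2 = 0.314252
P(M+6) = 0.42790^3 = 0.078348
The M+2 peak is largest (0.420153); scaling to 100 gives 44.6 : 100.0 : 74.8 : 18.6.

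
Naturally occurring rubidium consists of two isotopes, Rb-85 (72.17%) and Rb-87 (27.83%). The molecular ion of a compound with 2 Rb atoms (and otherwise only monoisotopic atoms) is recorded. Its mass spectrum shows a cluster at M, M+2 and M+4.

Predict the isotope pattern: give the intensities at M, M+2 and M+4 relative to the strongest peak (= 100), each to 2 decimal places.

Expanding (0.7217 + 0.2783)^2:
P(M) = 0.7217^2 = 0.520851
P(M+2) = 2 × 0.7217^1 × 0.2783^1 = 0.401698
P(M+4) = 0.2783^2 = 0.077451
The M peak is largest (0.520851); scaling to 100 gives 100.00 : 77.12 : 14.87.

100.00 : 77.12 : 14.87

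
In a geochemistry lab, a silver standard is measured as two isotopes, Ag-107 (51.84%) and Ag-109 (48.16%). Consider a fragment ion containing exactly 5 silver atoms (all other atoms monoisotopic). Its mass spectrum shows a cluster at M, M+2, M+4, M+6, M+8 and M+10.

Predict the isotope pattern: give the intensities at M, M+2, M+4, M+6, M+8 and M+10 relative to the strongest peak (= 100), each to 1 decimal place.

Expanding (0.5184 + 0.4816)^5:
P(M) = 0.5184^5 = 0.037439
P(M+2) = 5 × 0.5184^4 × 0.4816^1 = 0.173907
P(M+4) = 10 × 0.5184^3 × 0.4816^2 = 0.323123
P(M+6) = 10 × 0.5184^2 × 0.4816^3 = 0.300185
P(M+8) = 5 × 0.5184^1 × 0.4816^4 = 0.139438
P(M+10) = 0.4816^5 = 0.025908
The M+4 peak is largest (0.323123); scaling to 100 gives 11.6 : 53.8 : 100.0 : 92.9 : 43.2 : 8.0.

11.6 : 53.8 : 100.0 : 92.9 : 43.2 : 8.0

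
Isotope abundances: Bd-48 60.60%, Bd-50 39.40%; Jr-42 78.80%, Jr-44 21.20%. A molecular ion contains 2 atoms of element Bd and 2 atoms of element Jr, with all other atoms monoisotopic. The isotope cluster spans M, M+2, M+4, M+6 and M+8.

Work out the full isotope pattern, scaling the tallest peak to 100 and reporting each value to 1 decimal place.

Element Bd pattern (n=2): 0.367236 : 0.477528 : 0.155236
Element Jr pattern (n=2): 0.620944 : 0.334112 : 0.044944
Convolve the two distributions (both contribute in 2-u steps):
  M: 0.367236×0.620944 = 0.228033
  M+2: 0.367236×0.334112 + 0.477528×0.620944 = 0.419216
  M+4: 0.367236×0.044944 + 0.477528×0.334112 + 0.155236×0.620944 = 0.272446
  M+6: 0.477528×0.044944 + 0.155236×0.334112 = 0.073328
  M+8: 0.155236×0.044944 = 0.006977
Scale to base peak (0.419216) = 100: 54.4 : 100.0 : 65.0 : 17.5 : 1.7

54.4 : 100.0 : 65.0 : 17.5 : 1.7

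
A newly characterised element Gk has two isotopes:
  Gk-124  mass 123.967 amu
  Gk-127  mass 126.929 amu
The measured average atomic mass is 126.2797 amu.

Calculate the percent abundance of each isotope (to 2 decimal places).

With x = fraction of Gk-124 (so Gk-127 is 1 − x):
123.967·x + 126.929·(1 − x) = 126.2797
(123.967 − 126.929)·x = 126.2797 − 126.929
x = -0.6493 / -2.962 = 0.21921 → 21.92% Gk-124, 78.08% Gk-127.

Gk-124: 21.92%, Gk-127: 78.08%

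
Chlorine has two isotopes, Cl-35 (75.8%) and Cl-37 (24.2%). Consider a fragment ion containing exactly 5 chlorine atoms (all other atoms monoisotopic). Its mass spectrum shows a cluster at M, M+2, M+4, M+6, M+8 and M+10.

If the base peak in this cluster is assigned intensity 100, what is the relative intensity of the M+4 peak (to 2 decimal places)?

63.85

(0.758 + 0.242)^5 gives M 0.2502, M+2 0.3994, M+4 0.2551, M+6 0.0814, M+8 0.0130, M+10 0.0008; the largest is M+2.
P(M+2) = C(5,1) × 0.758^4 × 0.242^1 = 5 × 0.33012379 × 0.2420 = 0.399450 (base)
P(M+4) = C(5,2) × 0.758^3 × 0.242^2 = 10 × 0.43551951 × 0.058564 = 0.255058
Relative intensity = 0.255058 / 0.399450 × 100 = 63.85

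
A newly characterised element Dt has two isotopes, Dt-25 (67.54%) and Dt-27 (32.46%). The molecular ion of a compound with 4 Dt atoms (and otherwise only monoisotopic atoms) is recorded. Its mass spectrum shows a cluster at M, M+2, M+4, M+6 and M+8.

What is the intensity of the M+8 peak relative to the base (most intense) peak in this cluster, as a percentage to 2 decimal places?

(0.6754 + 0.3246)^4 gives M 0.2081, M+2 0.4000, M+4 0.2884, M+6 0.0924, M+8 0.0111; the largest is M+2.
P(M+2) = C(4,1) × 0.6754^3 × 0.3246^1 = 4 × 0.30809395 × 0.3246 = 0.400029 (base)
P(M+8) = C(4,4) × 0.6754^0 × 0.3246^4 = 1 × 1.0000 × 0.01110182 = 0.011102
Relative intensity = 0.011102 / 0.400029 × 100 = 2.78

2.78%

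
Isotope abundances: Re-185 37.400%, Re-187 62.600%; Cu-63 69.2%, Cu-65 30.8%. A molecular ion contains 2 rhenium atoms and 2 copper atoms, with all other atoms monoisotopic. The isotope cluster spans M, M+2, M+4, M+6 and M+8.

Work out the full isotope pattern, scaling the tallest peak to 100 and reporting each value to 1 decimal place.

Rhenium pattern (n=2): 0.139876 : 0.468248 : 0.391876
Copper pattern (n=2): 0.478864 : 0.426272 : 0.094864
Convolve the two distributions (both contribute in 2-u steps):
  M: 0.139876×0.478864 = 0.066982
  M+2: 0.139876×0.426272 + 0.468248×0.478864 = 0.283852
  M+4: 0.139876×0.094864 + 0.468248×0.426272 + 0.391876×0.478864 = 0.400526
  M+6: 0.468248×0.094864 + 0.391876×0.426272 = 0.211466
  M+8: 0.391876×0.094864 = 0.037175
Scale to base peak (0.400526) = 100: 16.7 : 70.9 : 100.0 : 52.8 : 9.3

16.7 : 70.9 : 100.0 : 52.8 : 9.3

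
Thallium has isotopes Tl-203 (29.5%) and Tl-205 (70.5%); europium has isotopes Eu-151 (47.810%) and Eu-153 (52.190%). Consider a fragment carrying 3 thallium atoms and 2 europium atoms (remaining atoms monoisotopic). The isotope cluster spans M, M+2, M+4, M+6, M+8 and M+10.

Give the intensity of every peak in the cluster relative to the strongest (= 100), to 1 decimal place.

1.7 : 15.7 : 57.0 : 100.0 : 84.3 : 27.3

Thallium pattern (n=3): 0.02567237 : 0.18405787 : 0.43986713 : 0.35040263
Europium pattern (n=2): 0.22857961 : 0.49904078 : 0.27237961
Convolve the two distributions (both contribute in 2-u steps):
  M: 0.02567237×0.22857961 = 0.005868
  M+2: 0.02567237×0.49904078 + 0.18405787×0.22857961 = 0.054883
  M+4: 0.02567237×0.27237961 + 0.18405787×0.49904078 + 0.43986713×0.22857961 = 0.199390
  M+6: 0.18405787×0.27237961 + 0.43986713×0.49904078 + 0.35040263×0.22857961 = 0.349740
  M+8: 0.43986713×0.27237961 + 0.35040263×0.49904078 = 0.294676
  M+10: 0.35040263×0.27237961 = 0.095443
Scale to base peak (0.349740) = 100: 1.7 : 15.7 : 57.0 : 100.0 : 84.3 : 27.3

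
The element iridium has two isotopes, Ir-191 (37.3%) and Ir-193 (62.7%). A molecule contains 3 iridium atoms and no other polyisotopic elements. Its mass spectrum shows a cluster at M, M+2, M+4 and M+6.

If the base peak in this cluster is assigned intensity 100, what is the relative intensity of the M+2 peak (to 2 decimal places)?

Binomial terms of (0.373 + 0.627)^3: M 0.0519, M+2 0.2617, M+4 0.4399, M+6 0.2465 → M+4 is the base peak.
P(M+4) = C(3,2) × 0.373^1 × 0.627^2 = 3 × 0.3730 × 0.393129 = 0.439911 (base)
P(M+2) = C(3,1) × 0.373^2 × 0.627^1 = 3 × 0.139129 × 0.6270 = 0.261702
Relative intensity = 0.261702 / 0.439911 × 100 = 59.49

59.49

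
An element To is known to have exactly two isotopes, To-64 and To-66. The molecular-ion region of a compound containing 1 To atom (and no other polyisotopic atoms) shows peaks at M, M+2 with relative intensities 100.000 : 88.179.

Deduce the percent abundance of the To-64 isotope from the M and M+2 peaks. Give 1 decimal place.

53.1%

Write p for the To-64 fraction. I(M+2)/I(M) = [C(1,1)·p^0·(1−p)] / p^1 = 1·(1−p)/p = 88.179/100.000 = 0.8818
(1−p)/p = 0.8818/1 = 0.8818  ⇒  p = 1/(1 + 0.8818) = 0.5314
To-64: 53.1%, To-66: 46.9%.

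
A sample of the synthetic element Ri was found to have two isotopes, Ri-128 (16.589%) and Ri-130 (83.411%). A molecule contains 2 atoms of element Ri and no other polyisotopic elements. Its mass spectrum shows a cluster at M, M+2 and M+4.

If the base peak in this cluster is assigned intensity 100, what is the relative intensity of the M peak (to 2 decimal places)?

3.96

Binomial terms of (0.16589 + 0.83411)^2: M 0.0275, M+2 0.2767, M+4 0.6957 → M+4 is the base peak.
P(M+4) = C(2,2) × 0.16589^0 × 0.83411^2 = 1 × 1.0000 × 0.69573949 = 0.695739 (base)
P(M) = C(2,0) × 0.16589^2 × 0.83411^0 = 1 × 0.02751949 × 1.0000 = 0.027519
Relative intensity = 0.027519 / 0.695739 × 100 = 3.96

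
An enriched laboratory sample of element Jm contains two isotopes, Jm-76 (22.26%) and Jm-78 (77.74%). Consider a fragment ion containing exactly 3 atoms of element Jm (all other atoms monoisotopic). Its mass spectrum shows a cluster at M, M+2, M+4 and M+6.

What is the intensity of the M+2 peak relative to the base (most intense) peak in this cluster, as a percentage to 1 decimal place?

24.6%

(0.2226 + 0.7774)^3 gives M 0.0110, M+2 0.1156, M+4 0.4036, M+6 0.4698; the largest is M+6.
P(M+6) = C(3,3) × 0.2226^0 × 0.7774^3 = 1 × 1.0000 × 0.46982228 = 0.469822 (base)
P(M+2) = C(3,1) × 0.2226^2 × 0.7774^1 = 3 × 0.04955076 × 0.7774 = 0.115562
Relative intensity = 0.115562 / 0.469822 × 100 = 24.6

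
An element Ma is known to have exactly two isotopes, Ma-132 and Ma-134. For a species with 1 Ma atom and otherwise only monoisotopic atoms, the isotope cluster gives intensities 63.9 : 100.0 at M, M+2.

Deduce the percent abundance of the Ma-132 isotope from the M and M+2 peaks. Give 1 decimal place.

Let p = fractional abundance of Ma-132. I(M+2)/I(M) = [C(1,1)·p^0·(1−p)] / p^1 = 1·(1−p)/p = 100.0/63.9 = 1.5649
(1−p)/p = 1.5649/1 = 1.5649  ⇒  p = 1/(1 + 1.5649) = 0.3899
Ma-132: 39.0%, Ma-134: 61.0%.

39.0%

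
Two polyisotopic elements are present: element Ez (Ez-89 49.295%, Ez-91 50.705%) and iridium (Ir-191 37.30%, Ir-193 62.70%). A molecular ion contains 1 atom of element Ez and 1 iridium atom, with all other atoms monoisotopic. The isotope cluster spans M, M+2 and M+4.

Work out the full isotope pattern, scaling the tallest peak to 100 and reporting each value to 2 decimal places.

36.91 : 100.00 : 63.81

Element Ez pattern (n=1): 0.49295 : 0.50705
Iridium pattern (n=1): 0.3730 : 0.6270
Convolve the two distributions (both contribute in 2-u steps):
  M: 0.49295×0.3730 = 0.183870
  M+2: 0.49295×0.6270 + 0.50705×0.3730 = 0.498209
  M+4: 0.50705×0.6270 = 0.317920
Scale to base peak (0.498209) = 100: 36.91 : 100.00 : 63.81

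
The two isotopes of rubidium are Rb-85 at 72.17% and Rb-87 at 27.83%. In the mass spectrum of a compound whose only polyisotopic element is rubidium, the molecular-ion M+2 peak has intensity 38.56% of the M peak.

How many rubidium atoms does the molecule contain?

1

With n Rb atoms, P(M+2)/P(M) = C(n,1)·p^(n−1)q / p^n = n·q/p = n · 0.2783/0.7217.
n = 0.3856 × 0.7217/0.2783 = 1.00 ≈ 1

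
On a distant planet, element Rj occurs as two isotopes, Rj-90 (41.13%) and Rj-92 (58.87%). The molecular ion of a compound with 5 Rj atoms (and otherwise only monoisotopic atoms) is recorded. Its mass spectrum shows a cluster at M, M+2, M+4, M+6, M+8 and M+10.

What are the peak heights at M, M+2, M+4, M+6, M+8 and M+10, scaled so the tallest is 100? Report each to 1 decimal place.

Expanding (0.4113 + 0.5887)^5:
P(M) = 0.4113^5 = 0.011770
P(M+2) = 5 × 0.4113^4 × 0.5887^1 = 0.084236
P(M+4) = 10 × 0.4113^3 × 0.5887^2 = 0.241137
P(M+6) = 10 × 0.4113^2 × 0.5887^3 = 0.345143
P(M+8) = 5 × 0.4113^1 × 0.5887^4 = 0.247004
P(M+10) = 0.5887^5 = 0.070708
The M+6 peak is largest (0.345143); scaling to 100 gives 3.4 : 24.4 : 69.9 : 100.0 : 71.6 : 20.5.

3.4 : 24.4 : 69.9 : 100.0 : 71.6 : 20.5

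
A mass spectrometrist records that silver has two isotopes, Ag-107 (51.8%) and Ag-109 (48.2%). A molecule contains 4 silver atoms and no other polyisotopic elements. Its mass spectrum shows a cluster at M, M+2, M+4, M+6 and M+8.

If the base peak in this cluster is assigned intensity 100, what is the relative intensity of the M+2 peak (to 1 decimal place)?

Term probabilities: M 0.0720, M+2 0.2680, M+4 0.3740, M+6 0.2320, M+8 0.0540. Base peak = M+4.
P(M+4) = C(4,2) × 0.518^2 × 0.482^2 = 6 × 0.268324 × 0.232324 = 0.374029 (base)
P(M+2) = C(4,1) × 0.518^3 × 0.482^1 = 4 × 0.13899183 × 0.4820 = 0.267976
Relative intensity = 0.267976 / 0.374029 × 100 = 71.6

71.6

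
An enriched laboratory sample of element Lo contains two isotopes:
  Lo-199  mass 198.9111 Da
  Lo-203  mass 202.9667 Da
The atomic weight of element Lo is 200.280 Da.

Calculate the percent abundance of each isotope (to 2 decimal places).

Lo-199: 66.25%, Lo-203: 33.75%

Let x be the fractional abundance of Lo-199; then Lo-203 has abundance 1 − x.
198.9111·x + 202.9667·(1 − x) = 200.280
(198.9111 − 202.9667)·x = 200.280 − 202.9667
x = -2.6867 / -4.0556 = 0.66247 → 66.25% Lo-199, 33.75% Lo-203.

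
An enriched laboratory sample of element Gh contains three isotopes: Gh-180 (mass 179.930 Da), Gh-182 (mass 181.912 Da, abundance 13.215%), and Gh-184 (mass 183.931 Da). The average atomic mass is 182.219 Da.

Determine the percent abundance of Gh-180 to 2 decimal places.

36.12%

Let x and y be the fractions of Gh-180 and Gh-184. Then x + y = 1 − 0.13215 = 0.86785 and 179.930x + 183.931y = 182.219 − 0.13215×181.912 = 158.1793292.
Substituting: 179.930x + 183.931(0.86785 − x) = 158.1793292
(179.930 − 183.931)x = -1.44518915  ⇒  x = 0.36121, y = 0.50664
Gh-180: 36.12%, Gh-184: 50.66%.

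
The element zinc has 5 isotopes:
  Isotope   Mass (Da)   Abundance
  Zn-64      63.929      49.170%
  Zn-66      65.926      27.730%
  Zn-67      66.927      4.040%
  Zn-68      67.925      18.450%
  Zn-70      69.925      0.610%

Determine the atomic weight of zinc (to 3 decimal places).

The abundance-weighted mean is 0.49170 × 63.929 + 0.27730 × 65.926 + 0.04040 × 66.927 + 0.18450 × 67.925 + 0.00610 × 69.925
= 31.4339 + 18.2813 + 2.7039 + 12.5322 + 0.4265 = 65.3778 Da

65.378 Da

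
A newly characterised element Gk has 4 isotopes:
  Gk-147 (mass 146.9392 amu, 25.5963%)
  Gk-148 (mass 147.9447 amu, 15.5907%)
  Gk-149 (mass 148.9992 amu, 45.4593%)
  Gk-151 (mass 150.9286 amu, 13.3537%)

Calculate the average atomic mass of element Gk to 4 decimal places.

The abundance-weighted mean is 0.255963 × 146.9392 + 0.155907 × 147.9447 + 0.454593 × 148.9992 + 0.133537 × 150.9286
= 37.61100 + 23.06561 + 67.73399 + 20.15455 = 148.56515 amu

148.5652 amu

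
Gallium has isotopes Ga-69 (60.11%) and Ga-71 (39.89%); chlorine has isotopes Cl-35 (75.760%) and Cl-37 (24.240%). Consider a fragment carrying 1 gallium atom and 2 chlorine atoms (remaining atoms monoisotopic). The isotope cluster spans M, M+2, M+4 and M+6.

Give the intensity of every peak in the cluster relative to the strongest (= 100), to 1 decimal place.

76.7 : 100.0 : 40.4 : 5.2

Gallium pattern (n=1): 0.6011 : 0.3989
Chlorine pattern (n=2): 0.57395776 : 0.36728448 : 0.05875776
Convolve the two distributions (both contribute in 2-u steps):
  M: 0.6011×0.57395776 = 0.345006
  M+2: 0.6011×0.36728448 + 0.3989×0.57395776 = 0.449726
  M+4: 0.6011×0.05875776 + 0.3989×0.36728448 = 0.181829
  M+6: 0.3989×0.05875776 = 0.023438
Scale to base peak (0.449726) = 100: 76.7 : 100.0 : 40.4 : 5.2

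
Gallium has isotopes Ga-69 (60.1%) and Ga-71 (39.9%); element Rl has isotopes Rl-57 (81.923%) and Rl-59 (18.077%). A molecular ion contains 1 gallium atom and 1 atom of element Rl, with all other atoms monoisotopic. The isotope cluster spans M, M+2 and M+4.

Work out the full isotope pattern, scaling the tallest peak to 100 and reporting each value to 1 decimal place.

100.0 : 88.5 : 14.6

Gallium pattern (n=1): 0.6010 : 0.3990
Element Rl pattern (n=1): 0.81923 : 0.18077
Convolve the two distributions (both contribute in 2-u steps):
  M: 0.6010×0.81923 = 0.492357
  M+2: 0.6010×0.18077 + 0.3990×0.81923 = 0.435516
  M+4: 0.3990×0.18077 = 0.072127
Scale to base peak (0.492357) = 100: 100.0 : 88.5 : 14.6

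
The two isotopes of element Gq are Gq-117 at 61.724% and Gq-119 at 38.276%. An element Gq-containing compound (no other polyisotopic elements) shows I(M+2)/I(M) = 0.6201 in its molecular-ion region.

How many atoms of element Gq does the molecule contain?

1

With n Gq atoms, P(M+2)/P(M) = C(n,1)·p^(n−1)q / p^n = n·q/p = n · 0.38276/0.61724.
n = 0.6201 × 0.61724/0.38276 = 1.00 ≈ 1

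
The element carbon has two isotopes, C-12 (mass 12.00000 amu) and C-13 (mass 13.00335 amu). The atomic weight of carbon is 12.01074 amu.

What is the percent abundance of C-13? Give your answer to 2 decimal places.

1.07%

With x = fraction of C-12 (so C-13 is 1 − x):
12.00000·x + 13.00335·(1 − x) = 12.01074
(12.00000 − 13.00335)·x = 12.01074 − 13.00335
x = -0.99261 / -1.00335 = 0.98930 → 98.93% C-12, 1.07% C-13.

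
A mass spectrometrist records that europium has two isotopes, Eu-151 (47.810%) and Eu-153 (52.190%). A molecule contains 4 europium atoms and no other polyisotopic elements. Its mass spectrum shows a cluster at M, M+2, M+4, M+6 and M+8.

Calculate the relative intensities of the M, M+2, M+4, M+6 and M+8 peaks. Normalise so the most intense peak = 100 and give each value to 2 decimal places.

13.99 : 61.07 : 100.00 : 72.77 : 19.86

Expanding (0.47810 + 0.52190)^4:
P(M) = 0.47810^4 = 0.052249
P(M+2) = 4 × 0.47810^3 × 0.52190^1 = 0.228141
P(M+4) = 6 × 0.47810^2 × 0.52190^2 = 0.373563
P(M+6) = 4 × 0.47810^1 × 0.52190^3 = 0.271857
P(M+8) = 0.52190^4 = 0.074191
The M+4 peak is largest (0.373563); scaling to 100 gives 13.99 : 61.07 : 100.00 : 72.77 : 19.86.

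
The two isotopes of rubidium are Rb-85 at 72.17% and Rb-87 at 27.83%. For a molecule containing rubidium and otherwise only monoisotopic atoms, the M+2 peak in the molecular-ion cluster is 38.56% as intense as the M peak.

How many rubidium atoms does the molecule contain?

For n independent Rb atoms, I(M+2)/I(M) = n · (abundance Rb-87) / (abundance Rb-85) = n · 0.2783/0.7217.
n = 0.3856 × 0.7217/0.2783 = 1.00 ≈ 1

1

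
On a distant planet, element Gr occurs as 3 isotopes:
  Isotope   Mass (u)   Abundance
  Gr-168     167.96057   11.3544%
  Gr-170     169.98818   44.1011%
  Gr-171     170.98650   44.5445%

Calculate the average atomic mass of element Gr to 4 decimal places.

170.2027 u

Weight each isotope mass by its fractional abundance: 0.113544 × 167.96057 + 0.441011 × 169.98818 + 0.445445 × 170.98650
= 19.070915 + 74.966657 + 76.165081 = 170.202653 u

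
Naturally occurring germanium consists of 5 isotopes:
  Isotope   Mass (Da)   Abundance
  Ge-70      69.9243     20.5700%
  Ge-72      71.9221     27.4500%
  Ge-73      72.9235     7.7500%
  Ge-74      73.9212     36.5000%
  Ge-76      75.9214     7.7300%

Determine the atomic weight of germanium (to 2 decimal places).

72.63 Da

Weight each isotope mass by its fractional abundance: 0.205700 × 69.9243 + 0.274500 × 71.9221 + 0.077500 × 72.9235 + 0.365000 × 73.9212 + 0.077300 × 75.9214
= 14.38343 + 19.74262 + 5.65157 + 26.98124 + 5.86872 = 72.62758 Da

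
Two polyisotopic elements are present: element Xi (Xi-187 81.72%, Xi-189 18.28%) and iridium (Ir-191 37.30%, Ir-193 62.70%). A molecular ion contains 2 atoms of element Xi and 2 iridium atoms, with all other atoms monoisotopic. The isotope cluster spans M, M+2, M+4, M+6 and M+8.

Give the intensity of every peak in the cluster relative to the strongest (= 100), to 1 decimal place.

Element Xi pattern (n=2): 0.66781584 : 0.29876832 : 0.03341584
Iridium pattern (n=2): 0.139129 : 0.467742 : 0.393129
Convolve the two distributions (both contribute in 2-u steps):
  M: 0.66781584×0.139129 = 0.092913
  M+2: 0.66781584×0.467742 + 0.29876832×0.139129 = 0.353933
  M+4: 0.66781584×0.393129 + 0.29876832×0.467742 + 0.03341584×0.139129 = 0.406933
  M+6: 0.29876832×0.393129 + 0.03341584×0.467742 = 0.133084
  M+8: 0.03341584×0.393129 = 0.013137
Scale to base peak (0.406933) = 100: 22.8 : 87.0 : 100.0 : 32.7 : 3.2

22.8 : 87.0 : 100.0 : 32.7 : 3.2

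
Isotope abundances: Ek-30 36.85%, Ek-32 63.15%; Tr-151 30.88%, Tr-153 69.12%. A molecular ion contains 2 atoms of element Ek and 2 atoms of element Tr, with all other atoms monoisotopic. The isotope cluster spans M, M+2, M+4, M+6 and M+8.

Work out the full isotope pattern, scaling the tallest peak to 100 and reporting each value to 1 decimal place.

Element Ek pattern (n=2): 0.13579225 : 0.4654155 : 0.39879225
Element Tr pattern (n=2): 0.09535744 : 0.42688512 : 0.47775744
Convolve the two distributions (both contribute in 2-u steps):
  M: 0.13579225×0.09535744 = 0.012949
  M+2: 0.13579225×0.42688512 + 0.4654155×0.09535744 = 0.102349
  M+4: 0.13579225×0.47775744 + 0.4654155×0.42688512 + 0.39879225×0.09535744 = 0.301583
  M+6: 0.4654155×0.47775744 + 0.39879225×0.42688512 = 0.392594
  M+8: 0.39879225×0.47775744 = 0.190526
Scale to base peak (0.392594) = 100: 3.3 : 26.1 : 76.8 : 100.0 : 48.5

3.3 : 26.1 : 76.8 : 100.0 : 48.5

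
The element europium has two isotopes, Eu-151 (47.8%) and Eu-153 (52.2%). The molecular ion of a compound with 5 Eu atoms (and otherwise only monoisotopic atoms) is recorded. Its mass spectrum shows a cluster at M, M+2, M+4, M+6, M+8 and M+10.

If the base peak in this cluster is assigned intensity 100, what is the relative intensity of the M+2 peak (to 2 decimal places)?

Term probabilities: M 0.0250, M+2 0.1363, M+4 0.2976, M+6 0.3250, M+8 0.1775, M+10 0.0388. Base peak = M+6.
P(M+6) = C(5,3) × 0.478^2 × 0.522^3 = 10 × 0.228484 × 0.14223665 = 0.324988 (base)
P(M+2) = C(5,1) × 0.478^4 × 0.522^1 = 5 × 0.05220494 × 0.5220 = 0.136255
Relative intensity = 0.136255 / 0.324988 × 100 = 41.93

41.93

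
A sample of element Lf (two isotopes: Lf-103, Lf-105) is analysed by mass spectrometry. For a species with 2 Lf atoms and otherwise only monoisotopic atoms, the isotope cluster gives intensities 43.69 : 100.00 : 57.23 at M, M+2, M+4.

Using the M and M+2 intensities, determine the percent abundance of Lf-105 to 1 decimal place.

53.4%

If p is the fraction of Lf that is Lf-103, then I(M+2)/I(M) = [C(2,1)·p^1·(1−p)] / p^2 = 2·(1−p)/p = 100.00/43.69 = 2.2889
(1−p)/p = 2.2889/2 = 1.1444  ⇒  p = 1/(1 + 1.1444) = 0.4663
Lf-103: 46.6%, Lf-105: 53.4%.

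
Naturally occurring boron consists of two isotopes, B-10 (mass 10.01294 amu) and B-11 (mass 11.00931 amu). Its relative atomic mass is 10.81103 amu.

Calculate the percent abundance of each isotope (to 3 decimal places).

B-10: 19.900%, B-11: 80.100%

Let x be the fractional abundance of B-10; then B-11 has abundance 1 − x.
10.01294·x + 11.00931·(1 − x) = 10.81103
(10.01294 − 11.00931)·x = 10.81103 − 11.00931
x = -0.19828 / -0.99637 = 0.19900 → 19.900% B-10, 80.100% B-11.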